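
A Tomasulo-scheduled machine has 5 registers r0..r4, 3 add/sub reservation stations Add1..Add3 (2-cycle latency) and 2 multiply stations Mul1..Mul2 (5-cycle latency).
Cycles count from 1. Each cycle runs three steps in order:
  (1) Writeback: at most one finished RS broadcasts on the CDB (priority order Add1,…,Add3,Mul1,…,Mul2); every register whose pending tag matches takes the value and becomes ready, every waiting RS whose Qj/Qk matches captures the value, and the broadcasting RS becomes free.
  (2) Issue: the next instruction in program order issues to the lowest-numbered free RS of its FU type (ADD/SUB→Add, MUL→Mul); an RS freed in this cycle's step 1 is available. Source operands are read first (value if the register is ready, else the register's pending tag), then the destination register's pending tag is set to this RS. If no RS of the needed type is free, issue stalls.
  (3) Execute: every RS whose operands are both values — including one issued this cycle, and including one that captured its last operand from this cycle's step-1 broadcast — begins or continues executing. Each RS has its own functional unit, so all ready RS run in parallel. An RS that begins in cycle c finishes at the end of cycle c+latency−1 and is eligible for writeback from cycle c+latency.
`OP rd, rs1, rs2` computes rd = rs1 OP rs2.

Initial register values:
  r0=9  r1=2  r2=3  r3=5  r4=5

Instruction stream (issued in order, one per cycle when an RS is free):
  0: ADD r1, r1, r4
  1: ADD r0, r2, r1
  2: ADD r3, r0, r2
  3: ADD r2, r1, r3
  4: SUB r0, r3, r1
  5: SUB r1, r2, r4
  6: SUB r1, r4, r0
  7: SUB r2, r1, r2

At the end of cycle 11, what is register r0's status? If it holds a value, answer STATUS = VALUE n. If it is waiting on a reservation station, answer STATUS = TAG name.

STATUS = VALUE 6

cycle 1: issue ADD r1<-Add1 // r0:9,r1:Add1,r2:3,r3:5,r4:5
cycle 2: issue ADD r0<-Add2 // r0:Add2,r1:Add1,r2:3,r3:5,r4:5
cycle 3: CDB Add1=7; issue ADD r3<-Add1 // r0:Add2,r1:7,r2:3,r3:Add1,r4:5
cycle 4: issue ADD r2<-Add3 // r0:Add2,r1:7,r2:Add3,r3:Add1,r4:5
cycle 5: CDB Add2=10; issue SUB r0<-Add2 // r0:Add2,r1:7,r2:Add3,r3:Add1,r4:5
cycle 6: stall // r0:Add2,r1:7,r2:Add3,r3:Add1,r4:5
cycle 7: CDB Add1=13; issue SUB r1<-Add1 // r0:Add2,r1:Add1,r2:Add3,r3:13,r4:5
cycle 8: stall // r0:Add2,r1:Add1,r2:Add3,r3:13,r4:5
cycle 9: CDB Add2=6; issue SUB r1<-Add2 // r0:6,r1:Add2,r2:Add3,r3:13,r4:5
cycle 10: CDB Add3=20; issue SUB r2<-Add3 // r0:6,r1:Add2,r2:Add3,r3:13,r4:5
cycle 11: CDB Add2=-1 // r0:6,r1:-1,r2:Add3,r3:13,r4:5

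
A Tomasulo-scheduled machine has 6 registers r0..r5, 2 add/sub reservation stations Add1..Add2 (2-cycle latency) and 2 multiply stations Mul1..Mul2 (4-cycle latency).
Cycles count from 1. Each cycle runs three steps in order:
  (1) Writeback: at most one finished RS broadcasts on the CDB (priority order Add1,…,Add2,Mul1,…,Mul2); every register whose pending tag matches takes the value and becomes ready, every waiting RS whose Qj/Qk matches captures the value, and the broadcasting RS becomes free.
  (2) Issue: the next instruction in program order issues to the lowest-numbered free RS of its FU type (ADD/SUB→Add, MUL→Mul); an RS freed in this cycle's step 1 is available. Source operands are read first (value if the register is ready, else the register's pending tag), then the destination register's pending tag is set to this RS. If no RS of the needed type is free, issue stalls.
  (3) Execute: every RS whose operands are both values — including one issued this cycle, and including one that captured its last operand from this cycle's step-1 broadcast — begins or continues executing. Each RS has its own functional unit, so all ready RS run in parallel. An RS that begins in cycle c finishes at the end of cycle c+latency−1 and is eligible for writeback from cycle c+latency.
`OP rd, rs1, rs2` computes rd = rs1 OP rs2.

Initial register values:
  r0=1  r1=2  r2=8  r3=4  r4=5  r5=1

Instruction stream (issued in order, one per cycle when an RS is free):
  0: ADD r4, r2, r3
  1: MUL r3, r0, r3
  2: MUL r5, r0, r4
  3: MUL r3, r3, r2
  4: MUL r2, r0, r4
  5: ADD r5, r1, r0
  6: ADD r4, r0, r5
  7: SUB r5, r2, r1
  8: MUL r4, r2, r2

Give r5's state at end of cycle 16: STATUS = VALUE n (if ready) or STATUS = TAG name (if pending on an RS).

  c1: issue ADD r4<-Add1  regs: r0:1,r1:2,r2:8,r3:4,r4:Add1,r5:1
  c2: issue MUL r3<-Mul1  regs: r0:1,r1:2,r2:8,r3:Mul1,r4:Add1,r5:1
  c3: CDB Add1=12; issue MUL r5<-Mul2  regs: r0:1,r1:2,r2:8,r3:Mul1,r4:12,r5:Mul2
  c4: stall  regs: r0:1,r1:2,r2:8,r3:Mul1,r4:12,r5:Mul2
  c5: stall  regs: r0:1,r1:2,r2:8,r3:Mul1,r4:12,r5:Mul2
  c6: CDB Mul1=4; issue MUL r3<-Mul1  regs: r0:1,r1:2,r2:8,r3:Mul1,r4:12,r5:Mul2
  c7: CDB Mul2=12; issue MUL r2<-Mul2  regs: r0:1,r1:2,r2:Mul2,r3:Mul1,r4:12,r5:12
  c8: issue ADD r5<-Add1  regs: r0:1,r1:2,r2:Mul2,r3:Mul1,r4:12,r5:Add1
  c9: issue ADD r4<-Add2  regs: r0:1,r1:2,r2:Mul2,r3:Mul1,r4:Add2,r5:Add1
  c10: CDB Add1=3; issue SUB r5<-Add1  regs: r0:1,r1:2,r2:Mul2,r3:Mul1,r4:Add2,r5:Add1
  c11: CDB Mul1=32; issue MUL r4<-Mul1  regs: r0:1,r1:2,r2:Mul2,r3:32,r4:Mul1,r5:Add1
  c12: CDB Add2=4  regs: r0:1,r1:2,r2:Mul2,r3:32,r4:Mul1,r5:Add1
  c13: CDB Mul2=12  regs: r0:1,r1:2,r2:12,r3:32,r4:Mul1,r5:Add1
  c14: -  regs: r0:1,r1:2,r2:12,r3:32,r4:Mul1,r5:Add1
  c15: CDB Add1=10  regs: r0:1,r1:2,r2:12,r3:32,r4:Mul1,r5:10
  c16: -  regs: r0:1,r1:2,r2:12,r3:32,r4:Mul1,r5:10

STATUS = VALUE 10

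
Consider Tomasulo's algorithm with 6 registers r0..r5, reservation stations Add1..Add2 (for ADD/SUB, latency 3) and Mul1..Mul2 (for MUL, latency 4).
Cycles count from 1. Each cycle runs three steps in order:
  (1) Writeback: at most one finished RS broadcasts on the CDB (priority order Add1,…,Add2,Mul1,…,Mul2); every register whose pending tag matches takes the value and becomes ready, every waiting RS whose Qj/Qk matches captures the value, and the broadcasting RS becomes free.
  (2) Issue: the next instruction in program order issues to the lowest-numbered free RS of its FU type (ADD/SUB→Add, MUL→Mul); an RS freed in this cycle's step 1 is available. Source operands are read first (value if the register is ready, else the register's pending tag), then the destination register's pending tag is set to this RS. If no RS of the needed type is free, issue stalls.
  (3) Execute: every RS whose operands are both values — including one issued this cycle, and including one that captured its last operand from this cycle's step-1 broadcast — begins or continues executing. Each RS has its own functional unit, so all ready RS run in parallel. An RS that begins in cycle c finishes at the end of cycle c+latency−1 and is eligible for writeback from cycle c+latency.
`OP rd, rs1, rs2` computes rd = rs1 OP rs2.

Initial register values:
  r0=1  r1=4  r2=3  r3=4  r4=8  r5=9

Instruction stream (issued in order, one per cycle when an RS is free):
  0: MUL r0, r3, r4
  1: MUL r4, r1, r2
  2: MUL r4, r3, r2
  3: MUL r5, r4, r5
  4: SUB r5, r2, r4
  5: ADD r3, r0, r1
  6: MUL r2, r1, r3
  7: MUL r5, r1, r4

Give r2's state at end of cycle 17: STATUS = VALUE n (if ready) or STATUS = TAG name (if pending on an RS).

STATUS = VALUE 144

cycle 1: issue MUL r0<-Mul1 // r0:Mul1,r1:4,r2:3,r3:4,r4:8,r5:9
cycle 2: issue MUL r4<-Mul2 // r0:Mul1,r1:4,r2:3,r3:4,r4:Mul2,r5:9
cycle 3: stall // r0:Mul1,r1:4,r2:3,r3:4,r4:Mul2,r5:9
cycle 4: stall // r0:Mul1,r1:4,r2:3,r3:4,r4:Mul2,r5:9
cycle 5: CDB Mul1=32; issue MUL r4<-Mul1 // r0:32,r1:4,r2:3,r3:4,r4:Mul1,r5:9
cycle 6: CDB Mul2=12; issue MUL r5<-Mul2 // r0:32,r1:4,r2:3,r3:4,r4:Mul1,r5:Mul2
cycle 7: issue SUB r5<-Add1 // r0:32,r1:4,r2:3,r3:4,r4:Mul1,r5:Add1
cycle 8: issue ADD r3<-Add2 // r0:32,r1:4,r2:3,r3:Add2,r4:Mul1,r5:Add1
cycle 9: CDB Mul1=12; issue MUL r2<-Mul1 // r0:32,r1:4,r2:Mul1,r3:Add2,r4:12,r5:Add1
cycle 10: stall // r0:32,r1:4,r2:Mul1,r3:Add2,r4:12,r5:Add1
cycle 11: CDB Add2=36; stall // r0:32,r1:4,r2:Mul1,r3:36,r4:12,r5:Add1
cycle 12: CDB Add1=-9; stall // r0:32,r1:4,r2:Mul1,r3:36,r4:12,r5:-9
cycle 13: CDB Mul2=108; issue MUL r5<-Mul2 // r0:32,r1:4,r2:Mul1,r3:36,r4:12,r5:Mul2
cycle 14: - // r0:32,r1:4,r2:Mul1,r3:36,r4:12,r5:Mul2
cycle 15: CDB Mul1=144 // r0:32,r1:4,r2:144,r3:36,r4:12,r5:Mul2
cycle 16: - // r0:32,r1:4,r2:144,r3:36,r4:12,r5:Mul2
cycle 17: CDB Mul2=48 // r0:32,r1:4,r2:144,r3:36,r4:12,r5:48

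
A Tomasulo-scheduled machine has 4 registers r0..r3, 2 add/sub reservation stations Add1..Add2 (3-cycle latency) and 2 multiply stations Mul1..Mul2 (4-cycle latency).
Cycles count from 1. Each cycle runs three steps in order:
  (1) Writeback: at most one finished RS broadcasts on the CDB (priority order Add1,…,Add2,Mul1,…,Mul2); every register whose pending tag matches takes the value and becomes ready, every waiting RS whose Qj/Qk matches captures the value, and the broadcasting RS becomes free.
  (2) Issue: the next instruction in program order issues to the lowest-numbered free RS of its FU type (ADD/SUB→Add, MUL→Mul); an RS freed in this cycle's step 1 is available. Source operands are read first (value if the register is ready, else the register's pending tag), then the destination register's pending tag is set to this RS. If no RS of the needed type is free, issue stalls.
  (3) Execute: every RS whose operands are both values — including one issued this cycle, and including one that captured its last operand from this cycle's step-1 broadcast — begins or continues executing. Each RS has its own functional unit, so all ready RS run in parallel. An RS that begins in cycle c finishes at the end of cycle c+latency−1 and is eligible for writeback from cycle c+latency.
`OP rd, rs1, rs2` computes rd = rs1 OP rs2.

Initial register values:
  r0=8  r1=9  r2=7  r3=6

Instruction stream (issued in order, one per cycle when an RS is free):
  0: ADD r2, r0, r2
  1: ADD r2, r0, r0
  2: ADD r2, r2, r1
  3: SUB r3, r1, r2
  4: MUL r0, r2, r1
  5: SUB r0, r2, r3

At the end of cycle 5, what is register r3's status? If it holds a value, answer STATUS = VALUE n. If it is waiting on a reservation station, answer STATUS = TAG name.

  c1: issue ADD r2<-Add1  regs: r0:8,r1:9,r2:Add1,r3:6
  c2: issue ADD r2<-Add2  regs: r0:8,r1:9,r2:Add2,r3:6
  c3: stall  regs: r0:8,r1:9,r2:Add2,r3:6
  c4: CDB Add1=15; issue ADD r2<-Add1  regs: r0:8,r1:9,r2:Add1,r3:6
  c5: CDB Add2=16; issue SUB r3<-Add2  regs: r0:8,r1:9,r2:Add1,r3:Add2

STATUS = TAG Add2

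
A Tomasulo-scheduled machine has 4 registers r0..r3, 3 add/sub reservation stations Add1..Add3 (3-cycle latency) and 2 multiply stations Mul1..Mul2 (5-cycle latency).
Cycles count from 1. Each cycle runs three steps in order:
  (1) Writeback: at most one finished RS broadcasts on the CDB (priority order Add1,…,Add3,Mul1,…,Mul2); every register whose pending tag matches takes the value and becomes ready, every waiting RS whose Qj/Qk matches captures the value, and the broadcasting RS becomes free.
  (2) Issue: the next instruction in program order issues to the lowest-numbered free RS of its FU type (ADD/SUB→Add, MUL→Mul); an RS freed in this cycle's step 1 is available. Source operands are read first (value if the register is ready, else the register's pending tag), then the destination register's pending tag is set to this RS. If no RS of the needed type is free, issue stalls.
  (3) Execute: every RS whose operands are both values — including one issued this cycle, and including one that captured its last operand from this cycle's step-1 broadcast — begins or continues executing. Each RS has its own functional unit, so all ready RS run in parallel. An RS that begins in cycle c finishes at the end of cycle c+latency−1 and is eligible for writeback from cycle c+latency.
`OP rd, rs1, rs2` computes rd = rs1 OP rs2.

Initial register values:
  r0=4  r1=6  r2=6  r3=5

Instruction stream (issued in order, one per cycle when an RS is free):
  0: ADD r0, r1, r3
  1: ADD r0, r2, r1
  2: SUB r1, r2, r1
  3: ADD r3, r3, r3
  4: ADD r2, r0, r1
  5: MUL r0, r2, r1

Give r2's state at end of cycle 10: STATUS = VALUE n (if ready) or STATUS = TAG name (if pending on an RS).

  c1: issue ADD r0<-Add1  regs: r0:Add1,r1:6,r2:6,r3:5
  c2: issue ADD r0<-Add2  regs: r0:Add2,r1:6,r2:6,r3:5
  c3: issue SUB r1<-Add3  regs: r0:Add2,r1:Add3,r2:6,r3:5
  c4: CDB Add1=11; issue ADD r3<-Add1  regs: r0:Add2,r1:Add3,r2:6,r3:Add1
  c5: CDB Add2=12; issue ADD r2<-Add2  regs: r0:12,r1:Add3,r2:Add2,r3:Add1
  c6: CDB Add3=0; issue MUL r0<-Mul1  regs: r0:Mul1,r1:0,r2:Add2,r3:Add1
  c7: CDB Add1=10  regs: r0:Mul1,r1:0,r2:Add2,r3:10
  c8: -  regs: r0:Mul1,r1:0,r2:Add2,r3:10
  c9: CDB Add2=12  regs: r0:Mul1,r1:0,r2:12,r3:10
  c10: -  regs: r0:Mul1,r1:0,r2:12,r3:10

STATUS = VALUE 12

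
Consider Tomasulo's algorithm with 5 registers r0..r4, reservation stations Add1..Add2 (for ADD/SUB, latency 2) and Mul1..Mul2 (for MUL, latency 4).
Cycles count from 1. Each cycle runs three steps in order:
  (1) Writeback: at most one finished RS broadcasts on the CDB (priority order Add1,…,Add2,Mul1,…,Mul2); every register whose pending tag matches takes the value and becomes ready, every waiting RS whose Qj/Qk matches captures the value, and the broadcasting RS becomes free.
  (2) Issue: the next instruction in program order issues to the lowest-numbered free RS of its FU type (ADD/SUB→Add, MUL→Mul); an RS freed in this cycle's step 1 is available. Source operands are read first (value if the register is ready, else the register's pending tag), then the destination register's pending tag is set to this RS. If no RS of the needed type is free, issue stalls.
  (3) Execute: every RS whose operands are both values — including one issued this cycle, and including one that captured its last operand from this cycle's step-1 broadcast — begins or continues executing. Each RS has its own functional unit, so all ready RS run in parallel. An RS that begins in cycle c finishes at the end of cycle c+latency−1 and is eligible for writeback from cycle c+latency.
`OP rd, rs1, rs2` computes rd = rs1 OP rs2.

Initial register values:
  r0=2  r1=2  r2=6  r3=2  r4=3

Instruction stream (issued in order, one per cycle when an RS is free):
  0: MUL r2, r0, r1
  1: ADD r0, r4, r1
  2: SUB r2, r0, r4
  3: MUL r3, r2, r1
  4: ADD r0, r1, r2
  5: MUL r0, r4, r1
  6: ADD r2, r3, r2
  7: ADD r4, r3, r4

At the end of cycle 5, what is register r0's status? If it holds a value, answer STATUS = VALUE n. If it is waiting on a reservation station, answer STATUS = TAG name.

c1: issue MUL r2<-Mul1 | r0:2,r1:2,r2:Mul1,r3:2,r4:3
c2: issue ADD r0<-Add1 | r0:Add1,r1:2,r2:Mul1,r3:2,r4:3
c3: issue SUB r2<-Add2 | r0:Add1,r1:2,r2:Add2,r3:2,r4:3
c4: CDB Add1=5; issue MUL r3<-Mul2 | r0:5,r1:2,r2:Add2,r3:Mul2,r4:3
c5: CDB Mul1=4; issue ADD r0<-Add1 | r0:Add1,r1:2,r2:Add2,r3:Mul2,r4:3

STATUS = TAG Add1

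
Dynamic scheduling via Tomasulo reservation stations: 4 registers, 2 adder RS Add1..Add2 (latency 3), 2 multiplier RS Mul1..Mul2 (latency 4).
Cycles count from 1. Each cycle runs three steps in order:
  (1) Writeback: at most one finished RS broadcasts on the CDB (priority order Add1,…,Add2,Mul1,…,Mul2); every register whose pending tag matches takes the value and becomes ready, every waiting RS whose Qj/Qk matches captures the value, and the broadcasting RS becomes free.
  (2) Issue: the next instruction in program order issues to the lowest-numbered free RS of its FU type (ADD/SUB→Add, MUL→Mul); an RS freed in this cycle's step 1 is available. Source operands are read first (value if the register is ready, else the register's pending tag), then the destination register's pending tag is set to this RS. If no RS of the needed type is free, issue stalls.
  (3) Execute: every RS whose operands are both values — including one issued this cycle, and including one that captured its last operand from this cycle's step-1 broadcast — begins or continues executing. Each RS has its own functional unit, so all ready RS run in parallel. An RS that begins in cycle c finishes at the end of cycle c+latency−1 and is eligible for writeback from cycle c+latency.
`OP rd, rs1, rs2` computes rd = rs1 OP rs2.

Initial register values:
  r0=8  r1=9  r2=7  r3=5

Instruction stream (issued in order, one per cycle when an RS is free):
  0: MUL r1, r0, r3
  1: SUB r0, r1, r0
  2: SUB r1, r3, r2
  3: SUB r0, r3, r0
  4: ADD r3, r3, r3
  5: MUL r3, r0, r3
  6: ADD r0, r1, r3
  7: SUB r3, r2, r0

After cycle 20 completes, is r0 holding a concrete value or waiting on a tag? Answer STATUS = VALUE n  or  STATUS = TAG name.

STATUS = VALUE -272

cycle 1: issue MUL r1<-Mul1 // r0:8,r1:Mul1,r2:7,r3:5
cycle 2: issue SUB r0<-Add1 // r0:Add1,r1:Mul1,r2:7,r3:5
cycle 3: issue SUB r1<-Add2 // r0:Add1,r1:Add2,r2:7,r3:5
cycle 4: stall // r0:Add1,r1:Add2,r2:7,r3:5
cycle 5: CDB Mul1=40; stall // r0:Add1,r1:Add2,r2:7,r3:5
cycle 6: CDB Add2=-2; issue SUB r0<-Add2 // r0:Add2,r1:-2,r2:7,r3:5
cycle 7: stall // r0:Add2,r1:-2,r2:7,r3:5
cycle 8: CDB Add1=32; issue ADD r3<-Add1 // r0:Add2,r1:-2,r2:7,r3:Add1
cycle 9: issue MUL r3<-Mul1 // r0:Add2,r1:-2,r2:7,r3:Mul1
cycle 10: stall // r0:Add2,r1:-2,r2:7,r3:Mul1
cycle 11: CDB Add1=10; issue ADD r0<-Add1 // r0:Add1,r1:-2,r2:7,r3:Mul1
cycle 12: CDB Add2=-27; issue SUB r3<-Add2 // r0:Add1,r1:-2,r2:7,r3:Add2
cycle 13: - // r0:Add1,r1:-2,r2:7,r3:Add2
cycle 14: - // r0:Add1,r1:-2,r2:7,r3:Add2
cycle 15: - // r0:Add1,r1:-2,r2:7,r3:Add2
cycle 16: CDB Mul1=-270 // r0:Add1,r1:-2,r2:7,r3:Add2
cycle 17: - // r0:Add1,r1:-2,r2:7,r3:Add2
cycle 18: - // r0:Add1,r1:-2,r2:7,r3:Add2
cycle 19: CDB Add1=-272 // r0:-272,r1:-2,r2:7,r3:Add2
cycle 20: - // r0:-272,r1:-2,r2:7,r3:Add2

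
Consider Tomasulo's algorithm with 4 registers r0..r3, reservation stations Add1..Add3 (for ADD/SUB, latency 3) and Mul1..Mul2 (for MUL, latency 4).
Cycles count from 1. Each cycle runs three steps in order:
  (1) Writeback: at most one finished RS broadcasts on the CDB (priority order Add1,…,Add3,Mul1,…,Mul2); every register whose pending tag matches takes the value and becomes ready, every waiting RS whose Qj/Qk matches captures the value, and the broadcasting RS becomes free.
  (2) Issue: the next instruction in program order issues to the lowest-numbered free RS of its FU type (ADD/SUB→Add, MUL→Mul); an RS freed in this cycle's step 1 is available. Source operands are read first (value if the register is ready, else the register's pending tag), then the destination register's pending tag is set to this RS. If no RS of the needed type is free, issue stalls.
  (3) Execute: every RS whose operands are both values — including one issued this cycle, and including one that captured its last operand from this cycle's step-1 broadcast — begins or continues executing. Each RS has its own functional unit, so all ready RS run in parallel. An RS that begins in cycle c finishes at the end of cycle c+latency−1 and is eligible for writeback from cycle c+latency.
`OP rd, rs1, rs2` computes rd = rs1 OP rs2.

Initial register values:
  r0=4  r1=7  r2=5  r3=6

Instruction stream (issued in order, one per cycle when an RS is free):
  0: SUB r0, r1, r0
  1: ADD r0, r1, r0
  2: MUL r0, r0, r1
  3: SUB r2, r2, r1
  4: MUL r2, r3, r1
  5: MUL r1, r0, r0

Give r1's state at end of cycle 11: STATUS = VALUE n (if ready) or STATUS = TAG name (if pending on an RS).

STATUS = TAG Mul2

c1: issue SUB r0<-Add1 | r0:Add1,r1:7,r2:5,r3:6
c2: issue ADD r0<-Add2 | r0:Add2,r1:7,r2:5,r3:6
c3: issue MUL r0<-Mul1 | r0:Mul1,r1:7,r2:5,r3:6
c4: CDB Add1=3; issue SUB r2<-Add1 | r0:Mul1,r1:7,r2:Add1,r3:6
c5: issue MUL r2<-Mul2 | r0:Mul1,r1:7,r2:Mul2,r3:6
c6: stall | r0:Mul1,r1:7,r2:Mul2,r3:6
c7: CDB Add1=-2; stall | r0:Mul1,r1:7,r2:Mul2,r3:6
c8: CDB Add2=10; stall | r0:Mul1,r1:7,r2:Mul2,r3:6
c9: CDB Mul2=42; issue MUL r1<-Mul2 | r0:Mul1,r1:Mul2,r2:42,r3:6
c10: - | r0:Mul1,r1:Mul2,r2:42,r3:6
c11: - | r0:Mul1,r1:Mul2,r2:42,r3:6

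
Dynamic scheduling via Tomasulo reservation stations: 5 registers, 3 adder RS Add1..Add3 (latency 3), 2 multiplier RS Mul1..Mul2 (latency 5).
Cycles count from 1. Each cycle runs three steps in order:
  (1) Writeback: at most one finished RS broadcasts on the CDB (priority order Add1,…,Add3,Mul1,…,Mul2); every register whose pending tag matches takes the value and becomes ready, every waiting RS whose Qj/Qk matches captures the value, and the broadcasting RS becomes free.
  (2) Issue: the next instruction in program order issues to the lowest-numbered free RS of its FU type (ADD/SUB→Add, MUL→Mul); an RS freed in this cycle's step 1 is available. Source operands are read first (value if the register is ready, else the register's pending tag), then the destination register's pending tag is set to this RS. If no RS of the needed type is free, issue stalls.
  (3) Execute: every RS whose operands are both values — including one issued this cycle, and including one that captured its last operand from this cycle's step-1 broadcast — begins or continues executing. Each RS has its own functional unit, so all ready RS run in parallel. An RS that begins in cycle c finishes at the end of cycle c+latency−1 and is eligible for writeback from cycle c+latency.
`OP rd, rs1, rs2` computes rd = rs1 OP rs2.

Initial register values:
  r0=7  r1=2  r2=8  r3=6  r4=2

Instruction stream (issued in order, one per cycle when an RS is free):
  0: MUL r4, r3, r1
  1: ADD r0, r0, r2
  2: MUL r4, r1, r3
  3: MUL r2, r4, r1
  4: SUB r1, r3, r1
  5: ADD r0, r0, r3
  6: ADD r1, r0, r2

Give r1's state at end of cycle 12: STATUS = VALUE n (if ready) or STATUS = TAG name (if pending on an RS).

  c1: issue MUL r4<-Mul1  regs: r0:7,r1:2,r2:8,r3:6,r4:Mul1
  c2: issue ADD r0<-Add1  regs: r0:Add1,r1:2,r2:8,r3:6,r4:Mul1
  c3: issue MUL r4<-Mul2  regs: r0:Add1,r1:2,r2:8,r3:6,r4:Mul2
  c4: stall  regs: r0:Add1,r1:2,r2:8,r3:6,r4:Mul2
  c5: CDB Add1=15; stall  regs: r0:15,r1:2,r2:8,r3:6,r4:Mul2
  c6: CDB Mul1=12; issue MUL r2<-Mul1  regs: r0:15,r1:2,r2:Mul1,r3:6,r4:Mul2
  c7: issue SUB r1<-Add1  regs: r0:15,r1:Add1,r2:Mul1,r3:6,r4:Mul2
  c8: CDB Mul2=12; issue ADD r0<-Add2  regs: r0:Add2,r1:Add1,r2:Mul1,r3:6,r4:12
  c9: issue ADD r1<-Add3  regs: r0:Add2,r1:Add3,r2:Mul1,r3:6,r4:12
  c10: CDB Add1=4  regs: r0:Add2,r1:Add3,r2:Mul1,r3:6,r4:12
  c11: CDB Add2=21  regs: r0:21,r1:Add3,r2:Mul1,r3:6,r4:12
  c12: -  regs: r0:21,r1:Add3,r2:Mul1,r3:6,r4:12

STATUS = TAG Add3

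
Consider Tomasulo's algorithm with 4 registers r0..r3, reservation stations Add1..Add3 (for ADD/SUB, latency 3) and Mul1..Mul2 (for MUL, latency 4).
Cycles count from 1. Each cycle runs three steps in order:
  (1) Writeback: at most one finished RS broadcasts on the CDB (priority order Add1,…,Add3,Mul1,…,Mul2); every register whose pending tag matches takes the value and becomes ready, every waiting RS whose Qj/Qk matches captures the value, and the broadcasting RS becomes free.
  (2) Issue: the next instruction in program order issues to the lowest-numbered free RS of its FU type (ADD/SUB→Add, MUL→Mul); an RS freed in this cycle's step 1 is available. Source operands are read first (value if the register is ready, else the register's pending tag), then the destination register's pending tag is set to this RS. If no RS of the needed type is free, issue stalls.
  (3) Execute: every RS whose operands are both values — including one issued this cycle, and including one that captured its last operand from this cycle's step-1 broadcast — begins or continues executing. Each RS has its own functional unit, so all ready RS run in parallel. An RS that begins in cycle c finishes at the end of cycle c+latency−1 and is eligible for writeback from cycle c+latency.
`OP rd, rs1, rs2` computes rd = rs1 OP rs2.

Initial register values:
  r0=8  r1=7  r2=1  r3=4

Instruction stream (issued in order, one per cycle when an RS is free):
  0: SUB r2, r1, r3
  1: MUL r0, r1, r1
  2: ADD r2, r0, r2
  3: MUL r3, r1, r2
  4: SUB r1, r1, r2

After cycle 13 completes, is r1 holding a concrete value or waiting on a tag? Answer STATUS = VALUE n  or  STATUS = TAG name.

  c1: issue SUB r2<-Add1  regs: r0:8,r1:7,r2:Add1,r3:4
  c2: issue MUL r0<-Mul1  regs: r0:Mul1,r1:7,r2:Add1,r3:4
  c3: issue ADD r2<-Add2  regs: r0:Mul1,r1:7,r2:Add2,r3:4
  c4: CDB Add1=3; issue MUL r3<-Mul2  regs: r0:Mul1,r1:7,r2:Add2,r3:Mul2
  c5: issue SUB r1<-Add1  regs: r0:Mul1,r1:Add1,r2:Add2,r3:Mul2
  c6: CDB Mul1=49  regs: r0:49,r1:Add1,r2:Add2,r3:Mul2
  c7: -  regs: r0:49,r1:Add1,r2:Add2,r3:Mul2
  c8: -  regs: r0:49,r1:Add1,r2:Add2,r3:Mul2
  c9: CDB Add2=52  regs: r0:49,r1:Add1,r2:52,r3:Mul2
  c10: -  regs: r0:49,r1:Add1,r2:52,r3:Mul2
  c11: -  regs: r0:49,r1:Add1,r2:52,r3:Mul2
  c12: CDB Add1=-45  regs: r0:49,r1:-45,r2:52,r3:Mul2
  c13: CDB Mul2=364  regs: r0:49,r1:-45,r2:52,r3:364

STATUS = VALUE -45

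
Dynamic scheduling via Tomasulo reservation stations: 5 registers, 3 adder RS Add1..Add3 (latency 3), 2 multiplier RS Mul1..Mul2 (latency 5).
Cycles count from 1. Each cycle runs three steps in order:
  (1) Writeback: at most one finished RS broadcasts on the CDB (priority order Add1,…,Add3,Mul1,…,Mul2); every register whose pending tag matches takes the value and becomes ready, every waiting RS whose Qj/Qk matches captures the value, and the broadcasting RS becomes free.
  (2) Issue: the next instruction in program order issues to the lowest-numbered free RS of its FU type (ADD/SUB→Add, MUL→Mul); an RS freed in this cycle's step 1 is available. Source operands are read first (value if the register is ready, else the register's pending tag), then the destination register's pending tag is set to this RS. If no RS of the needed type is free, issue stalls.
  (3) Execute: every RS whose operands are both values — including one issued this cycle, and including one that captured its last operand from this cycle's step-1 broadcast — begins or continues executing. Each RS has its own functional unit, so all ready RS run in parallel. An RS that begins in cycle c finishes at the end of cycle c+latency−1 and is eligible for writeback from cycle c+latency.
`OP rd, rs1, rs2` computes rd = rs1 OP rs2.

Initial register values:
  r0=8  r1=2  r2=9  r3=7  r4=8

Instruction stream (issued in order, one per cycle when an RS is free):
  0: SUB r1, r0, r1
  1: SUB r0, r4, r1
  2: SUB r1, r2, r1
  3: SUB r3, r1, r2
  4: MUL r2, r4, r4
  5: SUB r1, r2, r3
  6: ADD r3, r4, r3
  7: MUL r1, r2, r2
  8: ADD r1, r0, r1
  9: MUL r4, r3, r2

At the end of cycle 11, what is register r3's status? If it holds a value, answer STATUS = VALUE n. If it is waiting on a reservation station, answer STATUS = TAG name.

c1: issue SUB r1<-Add1 | r0:8,r1:Add1,r2:9,r3:7,r4:8
c2: issue SUB r0<-Add2 | r0:Add2,r1:Add1,r2:9,r3:7,r4:8
c3: issue SUB r1<-Add3 | r0:Add2,r1:Add3,r2:9,r3:7,r4:8
c4: CDB Add1=6; issue SUB r3<-Add1 | r0:Add2,r1:Add3,r2:9,r3:Add1,r4:8
c5: issue MUL r2<-Mul1 | r0:Add2,r1:Add3,r2:Mul1,r3:Add1,r4:8
c6: stall | r0:Add2,r1:Add3,r2:Mul1,r3:Add1,r4:8
c7: CDB Add2=2; issue SUB r1<-Add2 | r0:2,r1:Add2,r2:Mul1,r3:Add1,r4:8
c8: CDB Add3=3; issue ADD r3<-Add3 | r0:2,r1:Add2,r2:Mul1,r3:Add3,r4:8
c9: issue MUL r1<-Mul2 | r0:2,r1:Mul2,r2:Mul1,r3:Add3,r4:8
c10: CDB Mul1=64; stall | r0:2,r1:Mul2,r2:64,r3:Add3,r4:8
c11: CDB Add1=-6; issue ADD r1<-Add1 | r0:2,r1:Add1,r2:64,r3:Add3,r4:8

STATUS = TAG Add3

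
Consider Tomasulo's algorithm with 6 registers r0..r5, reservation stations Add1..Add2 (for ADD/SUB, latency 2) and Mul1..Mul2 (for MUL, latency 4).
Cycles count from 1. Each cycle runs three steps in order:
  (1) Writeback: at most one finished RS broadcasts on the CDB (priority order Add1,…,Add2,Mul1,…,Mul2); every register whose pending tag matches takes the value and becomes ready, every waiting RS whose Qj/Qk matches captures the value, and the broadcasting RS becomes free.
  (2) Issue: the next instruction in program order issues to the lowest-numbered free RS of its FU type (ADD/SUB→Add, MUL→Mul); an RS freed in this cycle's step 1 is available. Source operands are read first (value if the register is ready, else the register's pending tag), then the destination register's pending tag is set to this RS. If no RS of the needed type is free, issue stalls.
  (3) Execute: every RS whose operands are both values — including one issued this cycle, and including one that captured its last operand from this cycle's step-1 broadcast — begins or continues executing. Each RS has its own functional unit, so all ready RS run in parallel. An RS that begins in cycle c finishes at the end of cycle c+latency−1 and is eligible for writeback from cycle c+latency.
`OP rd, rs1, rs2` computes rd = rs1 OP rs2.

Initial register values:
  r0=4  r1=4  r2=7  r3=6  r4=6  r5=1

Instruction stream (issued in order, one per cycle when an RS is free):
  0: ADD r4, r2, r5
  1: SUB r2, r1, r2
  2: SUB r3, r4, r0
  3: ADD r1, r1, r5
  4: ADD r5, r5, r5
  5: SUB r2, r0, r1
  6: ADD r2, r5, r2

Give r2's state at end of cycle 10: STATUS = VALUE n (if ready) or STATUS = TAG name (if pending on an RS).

  c1: issue ADD r4<-Add1  regs: r0:4,r1:4,r2:7,r3:6,r4:Add1,r5:1
  c2: issue SUB r2<-Add2  regs: r0:4,r1:4,r2:Add2,r3:6,r4:Add1,r5:1
  c3: CDB Add1=8; issue SUB r3<-Add1  regs: r0:4,r1:4,r2:Add2,r3:Add1,r4:8,r5:1
  c4: CDB Add2=-3; issue ADD r1<-Add2  regs: r0:4,r1:Add2,r2:-3,r3:Add1,r4:8,r5:1
  c5: CDB Add1=4; issue ADD r5<-Add1  regs: r0:4,r1:Add2,r2:-3,r3:4,r4:8,r5:Add1
  c6: CDB Add2=5; issue SUB r2<-Add2  regs: r0:4,r1:5,r2:Add2,r3:4,r4:8,r5:Add1
  c7: CDB Add1=2; issue ADD r2<-Add1  regs: r0:4,r1:5,r2:Add1,r3:4,r4:8,r5:2
  c8: CDB Add2=-1  regs: r0:4,r1:5,r2:Add1,r3:4,r4:8,r5:2
  c9: -  regs: r0:4,r1:5,r2:Add1,r3:4,r4:8,r5:2
  c10: CDB Add1=1  regs: r0:4,r1:5,r2:1,r3:4,r4:8,r5:2

STATUS = VALUE 1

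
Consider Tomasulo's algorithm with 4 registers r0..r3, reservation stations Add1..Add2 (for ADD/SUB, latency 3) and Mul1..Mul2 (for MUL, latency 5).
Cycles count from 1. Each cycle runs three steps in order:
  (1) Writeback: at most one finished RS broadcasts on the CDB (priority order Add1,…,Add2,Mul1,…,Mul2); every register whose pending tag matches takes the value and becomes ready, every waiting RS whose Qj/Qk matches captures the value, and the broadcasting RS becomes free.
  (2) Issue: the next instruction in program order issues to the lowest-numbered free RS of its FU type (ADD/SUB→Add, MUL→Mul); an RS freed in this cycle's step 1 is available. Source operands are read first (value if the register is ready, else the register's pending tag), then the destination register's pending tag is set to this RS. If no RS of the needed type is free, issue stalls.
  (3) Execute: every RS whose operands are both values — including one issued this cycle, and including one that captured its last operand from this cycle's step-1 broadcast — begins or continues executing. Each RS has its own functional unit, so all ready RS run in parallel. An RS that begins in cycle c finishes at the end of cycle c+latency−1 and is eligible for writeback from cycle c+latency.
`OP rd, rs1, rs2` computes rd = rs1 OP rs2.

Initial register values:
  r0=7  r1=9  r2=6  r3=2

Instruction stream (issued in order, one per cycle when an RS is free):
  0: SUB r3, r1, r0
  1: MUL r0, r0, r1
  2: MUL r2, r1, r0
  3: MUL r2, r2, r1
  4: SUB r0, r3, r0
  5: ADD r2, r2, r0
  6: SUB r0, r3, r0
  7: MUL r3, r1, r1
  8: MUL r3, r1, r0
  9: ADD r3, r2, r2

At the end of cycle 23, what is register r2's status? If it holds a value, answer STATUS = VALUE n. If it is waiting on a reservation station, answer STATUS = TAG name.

cycle 1: issue SUB r3<-Add1 // r0:7,r1:9,r2:6,r3:Add1
cycle 2: issue MUL r0<-Mul1 // r0:Mul1,r1:9,r2:6,r3:Add1
cycle 3: issue MUL r2<-Mul2 // r0:Mul1,r1:9,r2:Mul2,r3:Add1
cycle 4: CDB Add1=2; stall // r0:Mul1,r1:9,r2:Mul2,r3:2
cycle 5: stall // r0:Mul1,r1:9,r2:Mul2,r3:2
cycle 6: stall // r0:Mul1,r1:9,r2:Mul2,r3:2
cycle 7: CDB Mul1=63; issue MUL r2<-Mul1 // r0:63,r1:9,r2:Mul1,r3:2
cycle 8: issue SUB r0<-Add1 // r0:Add1,r1:9,r2:Mul1,r3:2
cycle 9: issue ADD r2<-Add2 // r0:Add1,r1:9,r2:Add2,r3:2
cycle 10: stall // r0:Add1,r1:9,r2:Add2,r3:2
cycle 11: CDB Add1=-61; issue SUB r0<-Add1 // r0:Add1,r1:9,r2:Add2,r3:2
cycle 12: CDB Mul2=567; issue MUL r3<-Mul2 // r0:Add1,r1:9,r2:Add2,r3:Mul2
cycle 13: stall // r0:Add1,r1:9,r2:Add2,r3:Mul2
cycle 14: CDB Add1=63; stall // r0:63,r1:9,r2:Add2,r3:Mul2
cycle 15: stall // r0:63,r1:9,r2:Add2,r3:Mul2
cycle 16: stall // r0:63,r1:9,r2:Add2,r3:Mul2
cycle 17: CDB Mul1=5103; issue MUL r3<-Mul1 // r0:63,r1:9,r2:Add2,r3:Mul1
cycle 18: CDB Mul2=81; issue ADD r3<-Add1 // r0:63,r1:9,r2:Add2,r3:Add1
cycle 19: - // r0:63,r1:9,r2:Add2,r3:Add1
cycle 20: CDB Add2=5042 // r0:63,r1:9,r2:5042,r3:Add1
cycle 21: - // r0:63,r1:9,r2:5042,r3:Add1
cycle 22: CDB Mul1=567 // r0:63,r1:9,r2:5042,r3:Add1
cycle 23: CDB Add1=10084 // r0:63,r1:9,r2:5042,r3:10084

STATUS = VALUE 5042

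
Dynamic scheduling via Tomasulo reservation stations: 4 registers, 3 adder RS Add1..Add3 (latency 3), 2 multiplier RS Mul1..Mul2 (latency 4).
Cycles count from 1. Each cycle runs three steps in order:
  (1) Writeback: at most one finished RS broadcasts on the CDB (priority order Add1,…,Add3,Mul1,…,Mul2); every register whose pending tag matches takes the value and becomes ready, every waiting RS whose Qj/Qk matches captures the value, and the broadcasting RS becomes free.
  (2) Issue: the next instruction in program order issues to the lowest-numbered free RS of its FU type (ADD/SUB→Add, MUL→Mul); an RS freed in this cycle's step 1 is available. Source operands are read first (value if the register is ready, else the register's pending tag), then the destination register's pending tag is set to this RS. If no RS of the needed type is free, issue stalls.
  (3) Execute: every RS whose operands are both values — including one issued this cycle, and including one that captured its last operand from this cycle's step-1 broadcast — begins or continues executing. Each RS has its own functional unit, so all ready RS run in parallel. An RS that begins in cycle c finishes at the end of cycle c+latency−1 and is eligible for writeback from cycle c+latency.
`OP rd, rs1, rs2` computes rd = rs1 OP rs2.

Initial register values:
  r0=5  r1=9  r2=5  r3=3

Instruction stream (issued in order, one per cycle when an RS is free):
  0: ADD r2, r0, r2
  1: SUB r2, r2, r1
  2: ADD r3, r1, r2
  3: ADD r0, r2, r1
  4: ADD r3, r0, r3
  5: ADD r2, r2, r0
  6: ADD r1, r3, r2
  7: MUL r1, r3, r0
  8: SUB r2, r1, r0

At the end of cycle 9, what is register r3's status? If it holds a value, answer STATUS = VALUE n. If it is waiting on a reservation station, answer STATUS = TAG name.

STATUS = TAG Add2

c1: issue ADD r2<-Add1 | r0:5,r1:9,r2:Add1,r3:3
c2: issue SUB r2<-Add2 | r0:5,r1:9,r2:Add2,r3:3
c3: issue ADD r3<-Add3 | r0:5,r1:9,r2:Add2,r3:Add3
c4: CDB Add1=10; issue ADD r0<-Add1 | r0:Add1,r1:9,r2:Add2,r3:Add3
c5: stall | r0:Add1,r1:9,r2:Add2,r3:Add3
c6: stall | r0:Add1,r1:9,r2:Add2,r3:Add3
c7: CDB Add2=1; issue ADD r3<-Add2 | r0:Add1,r1:9,r2:1,r3:Add2
c8: stall | r0:Add1,r1:9,r2:1,r3:Add2
c9: stall | r0:Add1,r1:9,r2:1,r3:Add2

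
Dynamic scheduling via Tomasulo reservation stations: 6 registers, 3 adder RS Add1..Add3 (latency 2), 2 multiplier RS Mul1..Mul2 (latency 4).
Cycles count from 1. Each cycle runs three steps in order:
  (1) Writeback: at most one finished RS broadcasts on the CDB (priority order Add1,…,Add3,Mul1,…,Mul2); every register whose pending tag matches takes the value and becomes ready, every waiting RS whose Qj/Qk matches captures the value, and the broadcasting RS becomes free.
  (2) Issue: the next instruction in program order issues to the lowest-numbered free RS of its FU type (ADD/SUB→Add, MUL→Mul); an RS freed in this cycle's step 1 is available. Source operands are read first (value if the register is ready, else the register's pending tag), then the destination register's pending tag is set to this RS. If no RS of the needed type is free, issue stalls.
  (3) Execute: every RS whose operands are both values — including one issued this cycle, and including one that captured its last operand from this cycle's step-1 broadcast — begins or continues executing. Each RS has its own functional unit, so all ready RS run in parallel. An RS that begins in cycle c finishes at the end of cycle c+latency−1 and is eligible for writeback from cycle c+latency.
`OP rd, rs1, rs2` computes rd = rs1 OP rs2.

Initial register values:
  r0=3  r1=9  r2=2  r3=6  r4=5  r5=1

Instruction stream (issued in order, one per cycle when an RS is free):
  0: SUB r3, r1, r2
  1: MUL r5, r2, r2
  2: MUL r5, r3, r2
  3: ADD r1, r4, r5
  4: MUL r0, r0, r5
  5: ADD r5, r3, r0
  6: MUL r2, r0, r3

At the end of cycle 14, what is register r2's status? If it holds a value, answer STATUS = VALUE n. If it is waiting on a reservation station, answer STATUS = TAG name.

  c1: issue SUB r3<-Add1  regs: r0:3,r1:9,r2:2,r3:Add1,r4:5,r5:1
  c2: issue MUL r5<-Mul1  regs: r0:3,r1:9,r2:2,r3:Add1,r4:5,r5:Mul1
  c3: CDB Add1=7; issue MUL r5<-Mul2  regs: r0:3,r1:9,r2:2,r3:7,r4:5,r5:Mul2
  c4: issue ADD r1<-Add1  regs: r0:3,r1:Add1,r2:2,r3:7,r4:5,r5:Mul2
  c5: stall  regs: r0:3,r1:Add1,r2:2,r3:7,r4:5,r5:Mul2
  c6: CDB Mul1=4; issue MUL r0<-Mul1  regs: r0:Mul1,r1:Add1,r2:2,r3:7,r4:5,r5:Mul2
  c7: CDB Mul2=14; issue ADD r5<-Add2  regs: r0:Mul1,r1:Add1,r2:2,r3:7,r4:5,r5:Add2
  c8: issue MUL r2<-Mul2  regs: r0:Mul1,r1:Add1,r2:Mul2,r3:7,r4:5,r5:Add2
  c9: CDB Add1=19  regs: r0:Mul1,r1:19,r2:Mul2,r3:7,r4:5,r5:Add2
  c10: -  regs: r0:Mul1,r1:19,r2:Mul2,r3:7,r4:5,r5:Add2
  c11: CDB Mul1=42  regs: r0:42,r1:19,r2:Mul2,r3:7,r4:5,r5:Add2
  c12: -  regs: r0:42,r1:19,r2:Mul2,r3:7,r4:5,r5:Add2
  c13: CDB Add2=49  regs: r0:42,r1:19,r2:Mul2,r3:7,r4:5,r5:49
  c14: -  regs: r0:42,r1:19,r2:Mul2,r3:7,r4:5,r5:49

STATUS = TAG Mul2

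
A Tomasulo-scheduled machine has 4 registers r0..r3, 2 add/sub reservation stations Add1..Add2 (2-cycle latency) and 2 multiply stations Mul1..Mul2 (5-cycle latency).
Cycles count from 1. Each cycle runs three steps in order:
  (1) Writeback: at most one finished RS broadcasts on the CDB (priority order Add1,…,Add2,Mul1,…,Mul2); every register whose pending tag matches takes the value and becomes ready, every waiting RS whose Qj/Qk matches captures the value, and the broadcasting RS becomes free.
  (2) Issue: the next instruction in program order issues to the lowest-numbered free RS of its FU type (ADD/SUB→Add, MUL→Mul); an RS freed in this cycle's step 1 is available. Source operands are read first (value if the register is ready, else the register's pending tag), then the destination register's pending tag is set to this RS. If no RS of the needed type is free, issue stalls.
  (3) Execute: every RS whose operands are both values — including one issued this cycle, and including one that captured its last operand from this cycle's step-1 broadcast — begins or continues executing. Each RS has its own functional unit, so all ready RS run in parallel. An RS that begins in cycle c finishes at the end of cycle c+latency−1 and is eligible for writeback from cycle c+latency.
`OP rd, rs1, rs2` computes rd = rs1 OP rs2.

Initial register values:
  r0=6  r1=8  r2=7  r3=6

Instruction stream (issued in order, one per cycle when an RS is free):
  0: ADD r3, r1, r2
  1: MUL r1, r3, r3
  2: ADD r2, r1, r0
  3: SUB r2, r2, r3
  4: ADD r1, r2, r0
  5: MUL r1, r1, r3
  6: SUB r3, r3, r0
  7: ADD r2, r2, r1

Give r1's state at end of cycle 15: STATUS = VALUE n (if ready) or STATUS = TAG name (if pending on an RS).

cycle 1: issue ADD r3<-Add1 // r0:6,r1:8,r2:7,r3:Add1
cycle 2: issue MUL r1<-Mul1 // r0:6,r1:Mul1,r2:7,r3:Add1
cycle 3: CDB Add1=15; issue ADD r2<-Add1 // r0:6,r1:Mul1,r2:Add1,r3:15
cycle 4: issue SUB r2<-Add2 // r0:6,r1:Mul1,r2:Add2,r3:15
cycle 5: stall // r0:6,r1:Mul1,r2:Add2,r3:15
cycle 6: stall // r0:6,r1:Mul1,r2:Add2,r3:15
cycle 7: stall // r0:6,r1:Mul1,r2:Add2,r3:15
cycle 8: CDB Mul1=225; stall // r0:6,r1:225,r2:Add2,r3:15
cycle 9: stall // r0:6,r1:225,r2:Add2,r3:15
cycle 10: CDB Add1=231; issue ADD r1<-Add1 // r0:6,r1:Add1,r2:Add2,r3:15
cycle 11: issue MUL r1<-Mul1 // r0:6,r1:Mul1,r2:Add2,r3:15
cycle 12: CDB Add2=216; issue SUB r3<-Add2 // r0:6,r1:Mul1,r2:216,r3:Add2
cycle 13: stall // r0:6,r1:Mul1,r2:216,r3:Add2
cycle 14: CDB Add1=222; issue ADD r2<-Add1 // r0:6,r1:Mul1,r2:Add1,r3:Add2
cycle 15: CDB Add2=9 // r0:6,r1:Mul1,r2:Add1,r3:9

STATUS = TAG Mul1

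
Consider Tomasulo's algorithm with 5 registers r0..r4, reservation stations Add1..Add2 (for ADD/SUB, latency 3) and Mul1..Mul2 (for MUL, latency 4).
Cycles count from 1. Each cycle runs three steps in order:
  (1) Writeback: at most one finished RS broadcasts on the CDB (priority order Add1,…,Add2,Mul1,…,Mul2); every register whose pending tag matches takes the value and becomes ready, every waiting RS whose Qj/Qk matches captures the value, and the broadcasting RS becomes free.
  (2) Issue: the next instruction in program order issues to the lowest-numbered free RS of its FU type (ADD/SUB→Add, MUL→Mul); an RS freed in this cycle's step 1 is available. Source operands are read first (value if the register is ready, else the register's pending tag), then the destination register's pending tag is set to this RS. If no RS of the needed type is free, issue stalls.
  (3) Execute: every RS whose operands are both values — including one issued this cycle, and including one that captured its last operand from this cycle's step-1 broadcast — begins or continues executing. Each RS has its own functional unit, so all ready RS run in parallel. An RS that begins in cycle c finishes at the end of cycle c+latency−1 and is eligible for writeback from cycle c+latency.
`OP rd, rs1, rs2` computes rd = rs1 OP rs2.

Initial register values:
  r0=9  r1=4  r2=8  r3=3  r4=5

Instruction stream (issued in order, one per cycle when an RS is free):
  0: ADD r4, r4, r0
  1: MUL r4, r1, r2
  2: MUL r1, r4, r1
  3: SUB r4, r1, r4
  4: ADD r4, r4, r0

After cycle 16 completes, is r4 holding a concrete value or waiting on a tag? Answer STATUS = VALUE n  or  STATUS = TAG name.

STATUS = VALUE 105

cycle 1: issue ADD r4<-Add1 // r0:9,r1:4,r2:8,r3:3,r4:Add1
cycle 2: issue MUL r4<-Mul1 // r0:9,r1:4,r2:8,r3:3,r4:Mul1
cycle 3: issue MUL r1<-Mul2 // r0:9,r1:Mul2,r2:8,r3:3,r4:Mul1
cycle 4: CDB Add1=14; issue SUB r4<-Add1 // r0:9,r1:Mul2,r2:8,r3:3,r4:Add1
cycle 5: issue ADD r4<-Add2 // r0:9,r1:Mul2,r2:8,r3:3,r4:Add2
cycle 6: CDB Mul1=32 // r0:9,r1:Mul2,r2:8,r3:3,r4:Add2
cycle 7: - // r0:9,r1:Mul2,r2:8,r3:3,r4:Add2
cycle 8: - // r0:9,r1:Mul2,r2:8,r3:3,r4:Add2
cycle 9: - // r0:9,r1:Mul2,r2:8,r3:3,r4:Add2
cycle 10: CDB Mul2=128 // r0:9,r1:128,r2:8,r3:3,r4:Add2
cycle 11: - // r0:9,r1:128,r2:8,r3:3,r4:Add2
cycle 12: - // r0:9,r1:128,r2:8,r3:3,r4:Add2
cycle 13: CDB Add1=96 // r0:9,r1:128,r2:8,r3:3,r4:Add2
cycle 14: - // r0:9,r1:128,r2:8,r3:3,r4:Add2
cycle 15: - // r0:9,r1:128,r2:8,r3:3,r4:Add2
cycle 16: CDB Add2=105 // r0:9,r1:128,r2:8,r3:3,r4:105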